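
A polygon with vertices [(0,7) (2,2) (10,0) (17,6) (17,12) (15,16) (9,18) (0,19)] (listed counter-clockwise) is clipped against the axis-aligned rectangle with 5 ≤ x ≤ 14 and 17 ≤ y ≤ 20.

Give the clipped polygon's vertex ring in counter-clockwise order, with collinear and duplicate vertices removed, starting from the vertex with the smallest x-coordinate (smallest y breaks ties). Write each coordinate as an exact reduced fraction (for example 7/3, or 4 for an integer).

1. After x ≥ 5: [(5,5/4) (10,0) (17,6) (17,12) (15,16) (9,18) (5,166/9)]
2. After x ≤ 14: [(5,5/4) (10,0) (14,24/7) (14,49/3) (9,18) (5,166/9)]
3. After y ≥ 17: [(5,17) (12,17) (9,18) (5,166/9)]
4. After y ≤ 20: [(5,17) (12,17) (9,18) (5,166/9)]
5. Canonical ring: [(5,17) (12,17) (9,18) (5,166/9)]

Clipped polygon: [(5,17) (12,17) (9,18) (5,166/9)]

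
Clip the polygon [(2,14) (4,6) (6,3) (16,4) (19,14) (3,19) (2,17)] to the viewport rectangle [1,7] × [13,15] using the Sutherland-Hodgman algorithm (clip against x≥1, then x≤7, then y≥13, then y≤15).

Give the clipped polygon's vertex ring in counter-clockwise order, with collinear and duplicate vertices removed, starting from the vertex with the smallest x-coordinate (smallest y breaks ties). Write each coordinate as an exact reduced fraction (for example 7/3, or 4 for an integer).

1. After x ≥ 1: [(2,14) (4,6) (6,3) (16,4) (19,14) (3,19) (2,17)]
2. After x ≤ 7: [(2,14) (4,6) (6,3) (7,31/10) (7,71/4) (3,19) (2,17)]
3. After y ≥ 13: [(2,14) (9/4,13) (7,13) (7,71/4) (3,19) (2,17)]
4. After y ≤ 15: [(2,15) (2,14) (9/4,13) (7,13) (7,15)]
5. Canonical ring: [(2,14) (9/4,13) (7,13) (7,15) (2,15)]

Clipped polygon: [(2,14) (9/4,13) (7,13) (7,15) (2,15)]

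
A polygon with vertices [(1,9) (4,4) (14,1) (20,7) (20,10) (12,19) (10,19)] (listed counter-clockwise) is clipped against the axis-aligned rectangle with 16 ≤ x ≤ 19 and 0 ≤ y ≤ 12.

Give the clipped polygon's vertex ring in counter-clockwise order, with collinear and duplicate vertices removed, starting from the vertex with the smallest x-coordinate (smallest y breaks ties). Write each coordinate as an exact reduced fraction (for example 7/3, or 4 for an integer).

Clipped polygon: [(16,3) (19,6) (19,89/8) (164/9,12) (16,12)]

1. After x ≥ 16: [(16,3) (20,7) (20,10) (16,29/2)]
2. After x ≤ 19: [(16,3) (19,6) (19,89/8) (16,29/2)]
3. After y ≥ 0: [(16,3) (19,6) (19,89/8) (16,29/2)]
4. After y ≤ 12: [(16,12) (16,3) (19,6) (19,89/8) (164/9,12)]
5. Canonical ring: [(16,3) (19,6) (19,89/8) (164/9,12) (16,12)]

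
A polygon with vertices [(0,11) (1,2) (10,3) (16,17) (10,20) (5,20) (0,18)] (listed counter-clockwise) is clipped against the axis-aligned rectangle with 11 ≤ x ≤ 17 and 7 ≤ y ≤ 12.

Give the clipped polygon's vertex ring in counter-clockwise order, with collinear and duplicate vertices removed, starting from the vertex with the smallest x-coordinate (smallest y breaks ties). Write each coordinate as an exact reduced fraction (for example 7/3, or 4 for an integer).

1. After x ≥ 11: [(11,16/3) (16,17) (11,39/2)]
2. After x ≤ 17: [(11,16/3) (16,17) (11,39/2)]
3. After y ≥ 7: [(11,7) (82/7,7) (16,17) (11,39/2)]
4. After y ≤ 12: [(11,12) (11,7) (82/7,7) (97/7,12)]
5. Canonical ring: [(11,7) (82/7,7) (97/7,12) (11,12)]

Clipped polygon: [(11,7) (82/7,7) (97/7,12) (11,12)]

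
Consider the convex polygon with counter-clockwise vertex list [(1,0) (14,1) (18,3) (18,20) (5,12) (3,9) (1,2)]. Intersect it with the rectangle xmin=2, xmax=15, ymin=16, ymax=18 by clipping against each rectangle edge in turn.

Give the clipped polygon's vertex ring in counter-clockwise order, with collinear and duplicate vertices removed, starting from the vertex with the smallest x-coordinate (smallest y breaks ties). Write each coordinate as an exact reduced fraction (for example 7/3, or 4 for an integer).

Clipped polygon: [(23/2,16) (15,16) (15,18) (59/4,18)]

1. After x ≥ 2: [(2,1/13) (14,1) (18,3) (18,20) (5,12) (3,9) (2,11/2)]
2. After x ≤ 15: [(2,1/13) (14,1) (15,3/2) (15,236/13) (5,12) (3,9) (2,11/2)]
3. After y ≥ 16: [(15,16) (15,236/13) (23/2,16)]
4. After y ≤ 18: [(15,16) (15,18) (59/4,18) (23/2,16)]
5. Canonical ring: [(23/2,16) (15,16) (15,18) (59/4,18)]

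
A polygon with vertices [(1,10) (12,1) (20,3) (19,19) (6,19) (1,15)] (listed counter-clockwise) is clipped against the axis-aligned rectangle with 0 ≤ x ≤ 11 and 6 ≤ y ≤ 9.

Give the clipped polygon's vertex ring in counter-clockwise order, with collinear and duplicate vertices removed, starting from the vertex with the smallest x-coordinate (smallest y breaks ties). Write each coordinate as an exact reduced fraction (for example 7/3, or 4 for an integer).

Clipped polygon: [(20/9,9) (53/9,6) (11,6) (11,9)]

1. After x ≥ 0: [(1,10) (12,1) (20,3) (19,19) (6,19) (1,15)]
2. After x ≤ 11: [(1,10) (11,20/11) (11,19) (6,19) (1,15)]
3. After y ≥ 6: [(1,10) (53/9,6) (11,6) (11,19) (6,19) (1,15)]
4. After y ≤ 9: [(20/9,9) (53/9,6) (11,6) (11,9)]
5. Canonical ring: [(20/9,9) (53/9,6) (11,6) (11,9)]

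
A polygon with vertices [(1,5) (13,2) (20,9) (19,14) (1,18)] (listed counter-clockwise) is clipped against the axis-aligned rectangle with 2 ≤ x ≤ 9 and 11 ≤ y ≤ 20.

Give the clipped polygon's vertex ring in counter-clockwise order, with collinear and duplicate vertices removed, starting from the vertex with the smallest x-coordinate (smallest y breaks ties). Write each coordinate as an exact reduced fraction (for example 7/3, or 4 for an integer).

Clipped polygon: [(2,11) (9,11) (9,146/9) (2,160/9)]

1. After x ≥ 2: [(2,19/4) (13,2) (20,9) (19,14) (2,160/9)]
2. After x ≤ 9: [(2,19/4) (9,3) (9,146/9) (2,160/9)]
3. After y ≥ 11: [(2,11) (9,11) (9,146/9) (2,160/9)]
4. After y ≤ 20: [(2,11) (9,11) (9,146/9) (2,160/9)]
5. Canonical ring: [(2,11) (9,11) (9,146/9) (2,160/9)]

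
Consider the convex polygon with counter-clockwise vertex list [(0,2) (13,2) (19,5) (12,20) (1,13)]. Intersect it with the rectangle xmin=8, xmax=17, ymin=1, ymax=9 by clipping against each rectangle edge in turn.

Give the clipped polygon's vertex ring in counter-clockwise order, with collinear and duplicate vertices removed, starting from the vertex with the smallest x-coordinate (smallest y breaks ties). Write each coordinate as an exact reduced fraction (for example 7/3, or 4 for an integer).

Clipped polygon: [(8,2) (13,2) (17,4) (17,9) (8,9)]

1. After x ≥ 8: [(8,2) (13,2) (19,5) (12,20) (8,192/11)]
2. After x ≤ 17: [(8,2) (13,2) (17,4) (17,65/7) (12,20) (8,192/11)]
3. After y ≥ 1: [(8,2) (13,2) (17,4) (17,65/7) (12,20) (8,192/11)]
4. After y ≤ 9: [(8,9) (8,2) (13,2) (17,4) (17,9)]
5. Canonical ring: [(8,2) (13,2) (17,4) (17,9) (8,9)]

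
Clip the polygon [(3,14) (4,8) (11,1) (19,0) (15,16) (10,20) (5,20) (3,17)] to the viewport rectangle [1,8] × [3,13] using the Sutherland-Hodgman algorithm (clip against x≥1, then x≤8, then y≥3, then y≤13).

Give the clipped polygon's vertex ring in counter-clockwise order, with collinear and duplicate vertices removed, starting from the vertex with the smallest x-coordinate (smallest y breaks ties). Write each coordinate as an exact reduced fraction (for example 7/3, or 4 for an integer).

1. After x ≥ 1: [(3,14) (4,8) (11,1) (19,0) (15,16) (10,20) (5,20) (3,17)]
2. After x ≤ 8: [(3,14) (4,8) (8,4) (8,20) (5,20) (3,17)]
3. After y ≥ 3: [(3,14) (4,8) (8,4) (8,20) (5,20) (3,17)]
4. After y ≤ 13: [(19/6,13) (4,8) (8,4) (8,13)]
5. Canonical ring: [(19/6,13) (4,8) (8,4) (8,13)]

Clipped polygon: [(19/6,13) (4,8) (8,4) (8,13)]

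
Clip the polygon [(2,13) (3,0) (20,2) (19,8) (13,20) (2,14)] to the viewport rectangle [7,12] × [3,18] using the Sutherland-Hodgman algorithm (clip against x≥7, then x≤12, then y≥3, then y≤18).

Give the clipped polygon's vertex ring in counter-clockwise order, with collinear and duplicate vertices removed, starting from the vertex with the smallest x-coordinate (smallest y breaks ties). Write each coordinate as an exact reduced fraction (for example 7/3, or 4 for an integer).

1. After x ≥ 7: [(7,8/17) (20,2) (19,8) (13,20) (7,184/11)]
2. After x ≤ 12: [(7,8/17) (12,18/17) (12,214/11) (7,184/11)]
3. After y ≥ 3: [(7,3) (12,3) (12,214/11) (7,184/11)]
4. After y ≤ 18: [(7,3) (12,3) (12,18) (28/3,18) (7,184/11)]
5. Canonical ring: [(7,3) (12,3) (12,18) (28/3,18) (7,184/11)]

Clipped polygon: [(7,3) (12,3) (12,18) (28/3,18) (7,184/11)]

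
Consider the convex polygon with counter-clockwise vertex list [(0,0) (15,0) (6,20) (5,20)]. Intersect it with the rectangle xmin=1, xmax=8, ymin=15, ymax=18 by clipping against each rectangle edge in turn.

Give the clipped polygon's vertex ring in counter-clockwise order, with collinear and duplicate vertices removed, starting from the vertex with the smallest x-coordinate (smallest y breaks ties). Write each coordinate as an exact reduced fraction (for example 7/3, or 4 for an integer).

1. After x ≥ 1: [(1,4) (1,0) (15,0) (6,20) (5,20)]
2. After x ≤ 8: [(1,4) (1,0) (8,0) (8,140/9) (6,20) (5,20)]
3. After y ≥ 15: [(15/4,15) (8,15) (8,140/9) (6,20) (5,20)]
4. After y ≤ 18: [(9/2,18) (15/4,15) (8,15) (8,140/9) (69/10,18)]
5. Canonical ring: [(15/4,15) (8,15) (8,140/9) (69/10,18) (9/2,18)]

Clipped polygon: [(15/4,15) (8,15) (8,140/9) (69/10,18) (9/2,18)]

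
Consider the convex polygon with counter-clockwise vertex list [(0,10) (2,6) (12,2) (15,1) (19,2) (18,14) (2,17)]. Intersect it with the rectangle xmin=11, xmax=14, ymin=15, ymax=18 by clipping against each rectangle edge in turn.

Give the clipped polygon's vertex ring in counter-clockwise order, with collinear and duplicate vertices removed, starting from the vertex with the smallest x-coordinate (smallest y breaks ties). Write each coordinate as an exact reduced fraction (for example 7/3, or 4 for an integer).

Clipped polygon: [(11,15) (38/3,15) (11,245/16)]

1. After x ≥ 11: [(11,12/5) (12,2) (15,1) (19,2) (18,14) (11,245/16)]
2. After x ≤ 14: [(11,12/5) (12,2) (14,4/3) (14,59/4) (11,245/16)]
3. After y ≥ 15: [(11,15) (38/3,15) (11,245/16)]
4. After y ≤ 18: [(11,15) (38/3,15) (11,245/16)]
5. Canonical ring: [(11,15) (38/3,15) (11,245/16)]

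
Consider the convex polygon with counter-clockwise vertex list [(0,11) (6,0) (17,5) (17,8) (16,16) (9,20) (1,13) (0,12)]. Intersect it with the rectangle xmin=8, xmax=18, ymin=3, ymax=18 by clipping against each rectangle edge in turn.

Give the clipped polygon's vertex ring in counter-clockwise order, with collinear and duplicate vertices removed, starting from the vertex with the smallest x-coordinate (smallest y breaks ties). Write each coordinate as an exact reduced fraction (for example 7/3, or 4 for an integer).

Clipped polygon: [(8,3) (63/5,3) (17,5) (17,8) (16,16) (25/2,18) (8,18)]

1. After x ≥ 8: [(8,10/11) (17,5) (17,8) (16,16) (9,20) (8,153/8)]
2. After x ≤ 18: [(8,10/11) (17,5) (17,8) (16,16) (9,20) (8,153/8)]
3. After y ≥ 3: [(8,3) (63/5,3) (17,5) (17,8) (16,16) (9,20) (8,153/8)]
4. After y ≤ 18: [(8,18) (8,3) (63/5,3) (17,5) (17,8) (16,16) (25/2,18)]
5. Canonical ring: [(8,3) (63/5,3) (17,5) (17,8) (16,16) (25/2,18) (8,18)]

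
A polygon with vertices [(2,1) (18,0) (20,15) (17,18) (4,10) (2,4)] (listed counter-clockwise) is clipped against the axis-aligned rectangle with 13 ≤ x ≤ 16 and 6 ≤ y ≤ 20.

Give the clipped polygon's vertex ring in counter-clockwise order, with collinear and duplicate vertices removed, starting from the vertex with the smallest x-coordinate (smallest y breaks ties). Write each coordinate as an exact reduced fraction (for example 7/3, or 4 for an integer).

1. After x ≥ 13: [(13,5/16) (18,0) (20,15) (17,18) (13,202/13)]
2. After x ≤ 16: [(13,5/16) (16,1/8) (16,226/13) (13,202/13)]
3. After y ≥ 6: [(13,6) (16,6) (16,226/13) (13,202/13)]
4. After y ≤ 20: [(13,6) (16,6) (16,226/13) (13,202/13)]
5. Canonical ring: [(13,6) (16,6) (16,226/13) (13,202/13)]

Clipped polygon: [(13,6) (16,6) (16,226/13) (13,202/13)]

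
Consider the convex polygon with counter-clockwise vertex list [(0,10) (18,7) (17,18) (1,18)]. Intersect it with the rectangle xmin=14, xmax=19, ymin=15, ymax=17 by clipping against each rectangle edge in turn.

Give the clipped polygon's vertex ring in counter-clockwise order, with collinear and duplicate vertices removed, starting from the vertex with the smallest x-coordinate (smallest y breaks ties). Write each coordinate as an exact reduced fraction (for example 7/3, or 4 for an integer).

1. After x ≥ 14: [(14,23/3) (18,7) (17,18) (14,18)]
2. After x ≤ 19: [(14,23/3) (18,7) (17,18) (14,18)]
3. After y ≥ 15: [(14,15) (190/11,15) (17,18) (14,18)]
4. After y ≤ 17: [(14,17) (14,15) (190/11,15) (188/11,17)]
5. Canonical ring: [(14,15) (190/11,15) (188/11,17) (14,17)]

Clipped polygon: [(14,15) (190/11,15) (188/11,17) (14,17)]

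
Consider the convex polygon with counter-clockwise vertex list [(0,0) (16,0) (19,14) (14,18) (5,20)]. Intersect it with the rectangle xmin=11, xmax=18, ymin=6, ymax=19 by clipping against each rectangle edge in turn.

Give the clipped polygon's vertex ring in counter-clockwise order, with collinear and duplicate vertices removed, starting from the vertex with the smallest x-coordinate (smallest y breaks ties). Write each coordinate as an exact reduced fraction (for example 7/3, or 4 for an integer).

Clipped polygon: [(11,6) (121/7,6) (18,28/3) (18,74/5) (14,18) (11,56/3)]

1. After x ≥ 11: [(11,0) (16,0) (19,14) (14,18) (11,56/3)]
2. After x ≤ 18: [(11,0) (16,0) (18,28/3) (18,74/5) (14,18) (11,56/3)]
3. After y ≥ 6: [(11,6) (121/7,6) (18,28/3) (18,74/5) (14,18) (11,56/3)]
4. After y ≤ 19: [(11,6) (121/7,6) (18,28/3) (18,74/5) (14,18) (11,56/3)]
5. Canonical ring: [(11,6) (121/7,6) (18,28/3) (18,74/5) (14,18) (11,56/3)]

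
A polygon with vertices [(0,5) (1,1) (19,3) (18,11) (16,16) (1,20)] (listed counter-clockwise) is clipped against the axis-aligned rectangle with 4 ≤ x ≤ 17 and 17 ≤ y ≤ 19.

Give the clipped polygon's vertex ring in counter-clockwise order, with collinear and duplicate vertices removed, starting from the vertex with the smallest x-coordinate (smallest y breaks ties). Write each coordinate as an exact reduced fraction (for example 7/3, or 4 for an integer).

Clipped polygon: [(4,17) (49/4,17) (19/4,19) (4,19)]

1. After x ≥ 4: [(4,4/3) (19,3) (18,11) (16,16) (4,96/5)]
2. After x ≤ 17: [(4,4/3) (17,25/9) (17,27/2) (16,16) (4,96/5)]
3. After y ≥ 17: [(4,17) (49/4,17) (4,96/5)]
4. After y ≤ 19: [(4,19) (4,17) (49/4,17) (19/4,19)]
5. Canonical ring: [(4,17) (49/4,17) (19/4,19) (4,19)]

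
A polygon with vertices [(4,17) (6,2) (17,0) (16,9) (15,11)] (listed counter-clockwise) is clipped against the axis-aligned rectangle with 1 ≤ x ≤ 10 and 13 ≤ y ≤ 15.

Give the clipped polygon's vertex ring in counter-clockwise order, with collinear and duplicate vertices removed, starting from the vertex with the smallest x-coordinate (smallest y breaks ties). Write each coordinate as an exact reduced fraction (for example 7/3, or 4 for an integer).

Clipped polygon: [(64/15,15) (68/15,13) (10,13) (10,151/11) (23/3,15)]

1. After x ≥ 1: [(4,17) (6,2) (17,0) (16,9) (15,11)]
2. After x ≤ 10: [(10,151/11) (4,17) (6,2) (10,14/11)]
3. After y ≥ 13: [(10,13) (10,151/11) (4,17) (68/15,13)]
4. After y ≤ 15: [(10,13) (10,151/11) (23/3,15) (64/15,15) (68/15,13)]
5. Canonical ring: [(64/15,15) (68/15,13) (10,13) (10,151/11) (23/3,15)]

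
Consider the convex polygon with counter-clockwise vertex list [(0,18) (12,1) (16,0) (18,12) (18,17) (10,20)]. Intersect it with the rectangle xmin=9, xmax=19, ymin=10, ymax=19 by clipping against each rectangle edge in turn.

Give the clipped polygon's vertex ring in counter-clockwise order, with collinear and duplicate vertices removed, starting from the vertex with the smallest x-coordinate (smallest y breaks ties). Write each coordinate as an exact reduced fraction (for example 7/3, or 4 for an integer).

1. After x ≥ 9: [(9,99/5) (9,21/4) (12,1) (16,0) (18,12) (18,17) (10,20)]
2. After x ≤ 19: [(9,99/5) (9,21/4) (12,1) (16,0) (18,12) (18,17) (10,20)]
3. After y ≥ 10: [(9,99/5) (9,10) (53/3,10) (18,12) (18,17) (10,20)]
4. After y ≤ 19: [(9,19) (9,10) (53/3,10) (18,12) (18,17) (38/3,19)]
5. Canonical ring: [(9,10) (53/3,10) (18,12) (18,17) (38/3,19) (9,19)]

Clipped polygon: [(9,10) (53/3,10) (18,12) (18,17) (38/3,19) (9,19)]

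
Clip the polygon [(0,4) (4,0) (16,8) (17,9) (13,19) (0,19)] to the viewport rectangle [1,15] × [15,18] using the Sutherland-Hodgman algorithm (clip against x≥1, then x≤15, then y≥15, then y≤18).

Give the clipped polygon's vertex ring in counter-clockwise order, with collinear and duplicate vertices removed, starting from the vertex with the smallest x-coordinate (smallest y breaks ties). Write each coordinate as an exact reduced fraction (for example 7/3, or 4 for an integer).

Clipped polygon: [(1,15) (73/5,15) (67/5,18) (1,18)]

1. After x ≥ 1: [(1,3) (4,0) (16,8) (17,9) (13,19) (1,19)]
2. After x ≤ 15: [(1,3) (4,0) (15,22/3) (15,14) (13,19) (1,19)]
3. After y ≥ 15: [(1,15) (73/5,15) (13,19) (1,19)]
4. After y ≤ 18: [(1,18) (1,15) (73/5,15) (67/5,18)]
5. Canonical ring: [(1,15) (73/5,15) (67/5,18) (1,18)]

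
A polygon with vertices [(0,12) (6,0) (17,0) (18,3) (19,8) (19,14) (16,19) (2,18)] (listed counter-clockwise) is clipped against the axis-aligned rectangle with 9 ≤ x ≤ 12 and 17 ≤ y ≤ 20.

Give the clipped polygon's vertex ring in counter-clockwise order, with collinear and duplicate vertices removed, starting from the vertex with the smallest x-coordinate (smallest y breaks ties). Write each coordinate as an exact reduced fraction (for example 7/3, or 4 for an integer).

1. After x ≥ 9: [(9,0) (17,0) (18,3) (19,8) (19,14) (16,19) (9,37/2)]
2. After x ≤ 12: [(9,0) (12,0) (12,131/7) (9,37/2)]
3. After y ≥ 17: [(9,17) (12,17) (12,131/7) (9,37/2)]
4. After y ≤ 20: [(9,17) (12,17) (12,131/7) (9,37/2)]
5. Canonical ring: [(9,17) (12,17) (12,131/7) (9,37/2)]

Clipped polygon: [(9,17) (12,17) (12,131/7) (9,37/2)]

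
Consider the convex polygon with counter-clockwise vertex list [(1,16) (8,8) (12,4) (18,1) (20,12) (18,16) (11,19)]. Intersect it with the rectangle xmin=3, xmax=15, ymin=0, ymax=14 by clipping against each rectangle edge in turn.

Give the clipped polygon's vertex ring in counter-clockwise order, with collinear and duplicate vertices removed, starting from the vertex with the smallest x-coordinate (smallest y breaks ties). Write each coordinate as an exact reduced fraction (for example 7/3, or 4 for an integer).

Clipped polygon: [(3,96/7) (8,8) (12,4) (15,5/2) (15,14) (3,14)]

1. After x ≥ 3: [(3,83/5) (3,96/7) (8,8) (12,4) (18,1) (20,12) (18,16) (11,19)]
2. After x ≤ 15: [(3,83/5) (3,96/7) (8,8) (12,4) (15,5/2) (15,121/7) (11,19)]
3. After y ≥ 0: [(3,83/5) (3,96/7) (8,8) (12,4) (15,5/2) (15,121/7) (11,19)]
4. After y ≤ 14: [(3,14) (3,96/7) (8,8) (12,4) (15,5/2) (15,14)]
5. Canonical ring: [(3,96/7) (8,8) (12,4) (15,5/2) (15,14) (3,14)]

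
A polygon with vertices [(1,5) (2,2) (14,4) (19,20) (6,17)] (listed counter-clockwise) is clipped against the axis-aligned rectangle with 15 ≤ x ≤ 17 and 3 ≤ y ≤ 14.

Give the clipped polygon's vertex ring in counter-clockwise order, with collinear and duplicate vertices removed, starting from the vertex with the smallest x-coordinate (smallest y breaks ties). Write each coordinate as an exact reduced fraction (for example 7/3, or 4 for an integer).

Clipped polygon: [(15,36/5) (17,68/5) (17,14) (15,14)]

1. After x ≥ 15: [(15,36/5) (19,20) (15,248/13)]
2. After x ≤ 17: [(15,36/5) (17,68/5) (17,254/13) (15,248/13)]
3. After y ≥ 3: [(15,36/5) (17,68/5) (17,254/13) (15,248/13)]
4. After y ≤ 14: [(15,14) (15,36/5) (17,68/5) (17,14)]
5. Canonical ring: [(15,36/5) (17,68/5) (17,14) (15,14)]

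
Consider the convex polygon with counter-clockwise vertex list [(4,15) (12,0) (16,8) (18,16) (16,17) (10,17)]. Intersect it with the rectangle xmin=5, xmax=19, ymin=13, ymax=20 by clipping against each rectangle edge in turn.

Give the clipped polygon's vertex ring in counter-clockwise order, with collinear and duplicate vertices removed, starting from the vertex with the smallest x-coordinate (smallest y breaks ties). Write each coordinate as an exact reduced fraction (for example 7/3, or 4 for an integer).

Clipped polygon: [(5,105/8) (76/15,13) (69/4,13) (18,16) (16,17) (10,17) (5,46/3)]

1. After x ≥ 5: [(5,46/3) (5,105/8) (12,0) (16,8) (18,16) (16,17) (10,17)]
2. After x ≤ 19: [(5,46/3) (5,105/8) (12,0) (16,8) (18,16) (16,17) (10,17)]
3. After y ≥ 13: [(5,46/3) (5,105/8) (76/15,13) (69/4,13) (18,16) (16,17) (10,17)]
4. After y ≤ 20: [(5,46/3) (5,105/8) (76/15,13) (69/4,13) (18,16) (16,17) (10,17)]
5. Canonical ring: [(5,105/8) (76/15,13) (69/4,13) (18,16) (16,17) (10,17) (5,46/3)]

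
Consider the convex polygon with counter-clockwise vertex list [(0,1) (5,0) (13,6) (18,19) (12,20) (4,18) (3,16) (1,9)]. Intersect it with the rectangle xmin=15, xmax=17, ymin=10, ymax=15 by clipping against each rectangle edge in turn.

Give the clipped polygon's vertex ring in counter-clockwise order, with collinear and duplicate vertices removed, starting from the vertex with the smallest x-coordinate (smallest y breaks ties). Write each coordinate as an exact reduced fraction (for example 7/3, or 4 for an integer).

1. After x ≥ 15: [(15,56/5) (18,19) (15,39/2)]
2. After x ≤ 17: [(15,56/5) (17,82/5) (17,115/6) (15,39/2)]
3. After y ≥ 10: [(15,56/5) (17,82/5) (17,115/6) (15,39/2)]
4. After y ≤ 15: [(15,15) (15,56/5) (214/13,15)]
5. Canonical ring: [(15,56/5) (214/13,15) (15,15)]

Clipped polygon: [(15,56/5) (214/13,15) (15,15)]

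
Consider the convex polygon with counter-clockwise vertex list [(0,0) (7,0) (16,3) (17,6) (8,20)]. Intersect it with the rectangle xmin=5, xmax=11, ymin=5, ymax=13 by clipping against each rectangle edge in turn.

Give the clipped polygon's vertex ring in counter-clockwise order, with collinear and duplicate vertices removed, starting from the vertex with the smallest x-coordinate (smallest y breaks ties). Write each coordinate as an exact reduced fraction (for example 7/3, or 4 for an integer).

1. After x ≥ 5: [(5,25/2) (5,0) (7,0) (16,3) (17,6) (8,20)]
2. After x ≤ 11: [(5,25/2) (5,0) (7,0) (11,4/3) (11,46/3) (8,20)]
3. After y ≥ 5: [(5,25/2) (5,5) (11,5) (11,46/3) (8,20)]
4. After y ≤ 13: [(26/5,13) (5,25/2) (5,5) (11,5) (11,13)]
5. Canonical ring: [(5,5) (11,5) (11,13) (26/5,13) (5,25/2)]

Clipped polygon: [(5,5) (11,5) (11,13) (26/5,13) (5,25/2)]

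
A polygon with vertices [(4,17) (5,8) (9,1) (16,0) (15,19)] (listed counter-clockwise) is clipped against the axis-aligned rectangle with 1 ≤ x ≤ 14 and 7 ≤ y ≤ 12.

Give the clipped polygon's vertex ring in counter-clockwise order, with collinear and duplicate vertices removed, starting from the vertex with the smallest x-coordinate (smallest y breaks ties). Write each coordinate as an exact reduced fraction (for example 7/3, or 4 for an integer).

Clipped polygon: [(41/9,12) (5,8) (39/7,7) (14,7) (14,12)]

1. After x ≥ 1: [(4,17) (5,8) (9,1) (16,0) (15,19)]
2. After x ≤ 14: [(14,207/11) (4,17) (5,8) (9,1) (14,2/7)]
3. After y ≥ 7: [(14,7) (14,207/11) (4,17) (5,8) (39/7,7)]
4. After y ≤ 12: [(14,7) (14,12) (41/9,12) (5,8) (39/7,7)]
5. Canonical ring: [(41/9,12) (5,8) (39/7,7) (14,7) (14,12)]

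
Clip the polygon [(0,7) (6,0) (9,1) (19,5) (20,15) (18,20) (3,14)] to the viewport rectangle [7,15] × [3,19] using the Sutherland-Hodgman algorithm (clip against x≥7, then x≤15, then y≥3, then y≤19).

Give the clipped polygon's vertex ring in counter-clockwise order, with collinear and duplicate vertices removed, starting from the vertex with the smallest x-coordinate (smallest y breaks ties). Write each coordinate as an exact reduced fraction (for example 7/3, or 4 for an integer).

1. After x ≥ 7: [(7,1/3) (9,1) (19,5) (20,15) (18,20) (7,78/5)]
2. After x ≤ 15: [(7,1/3) (9,1) (15,17/5) (15,94/5) (7,78/5)]
3. After y ≥ 3: [(7,3) (14,3) (15,17/5) (15,94/5) (7,78/5)]
4. After y ≤ 19: [(7,3) (14,3) (15,17/5) (15,94/5) (7,78/5)]
5. Canonical ring: [(7,3) (14,3) (15,17/5) (15,94/5) (7,78/5)]

Clipped polygon: [(7,3) (14,3) (15,17/5) (15,94/5) (7,78/5)]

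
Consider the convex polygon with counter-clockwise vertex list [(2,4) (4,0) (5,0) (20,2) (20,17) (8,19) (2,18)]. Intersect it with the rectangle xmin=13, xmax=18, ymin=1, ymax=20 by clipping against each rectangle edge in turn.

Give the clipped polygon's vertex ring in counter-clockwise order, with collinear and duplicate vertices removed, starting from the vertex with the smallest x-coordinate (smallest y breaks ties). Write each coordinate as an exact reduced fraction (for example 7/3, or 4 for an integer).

1. After x ≥ 13: [(13,16/15) (20,2) (20,17) (13,109/6)]
2. After x ≤ 18: [(13,16/15) (18,26/15) (18,52/3) (13,109/6)]
3. After y ≥ 1: [(13,16/15) (18,26/15) (18,52/3) (13,109/6)]
4. After y ≤ 20: [(13,16/15) (18,26/15) (18,52/3) (13,109/6)]
5. Canonical ring: [(13,16/15) (18,26/15) (18,52/3) (13,109/6)]

Clipped polygon: [(13,16/15) (18,26/15) (18,52/3) (13,109/6)]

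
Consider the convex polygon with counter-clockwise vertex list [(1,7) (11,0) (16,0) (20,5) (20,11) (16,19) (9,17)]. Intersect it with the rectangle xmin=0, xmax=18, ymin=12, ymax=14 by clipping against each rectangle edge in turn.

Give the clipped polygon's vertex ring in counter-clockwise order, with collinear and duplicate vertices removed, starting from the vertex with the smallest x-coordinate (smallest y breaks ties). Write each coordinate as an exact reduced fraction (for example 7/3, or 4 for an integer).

Clipped polygon: [(5,12) (18,12) (18,14) (33/5,14)]

1. After x ≥ 0: [(1,7) (11,0) (16,0) (20,5) (20,11) (16,19) (9,17)]
2. After x ≤ 18: [(1,7) (11,0) (16,0) (18,5/2) (18,15) (16,19) (9,17)]
3. After y ≥ 12: [(5,12) (18,12) (18,15) (16,19) (9,17)]
4. After y ≤ 14: [(33/5,14) (5,12) (18,12) (18,14)]
5. Canonical ring: [(5,12) (18,12) (18,14) (33/5,14)]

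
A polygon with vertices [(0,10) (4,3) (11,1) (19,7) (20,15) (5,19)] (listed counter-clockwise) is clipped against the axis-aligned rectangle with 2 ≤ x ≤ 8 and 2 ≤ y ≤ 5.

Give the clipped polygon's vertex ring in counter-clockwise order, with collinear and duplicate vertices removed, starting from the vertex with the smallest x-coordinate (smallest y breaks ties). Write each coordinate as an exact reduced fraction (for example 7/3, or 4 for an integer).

Clipped polygon: [(20/7,5) (4,3) (15/2,2) (8,2) (8,5)]

1. After x ≥ 2: [(2,68/5) (2,13/2) (4,3) (11,1) (19,7) (20,15) (5,19)]
2. After x ≤ 8: [(2,68/5) (2,13/2) (4,3) (8,13/7) (8,91/5) (5,19)]
3. After y ≥ 2: [(2,68/5) (2,13/2) (4,3) (15/2,2) (8,2) (8,91/5) (5,19)]
4. After y ≤ 5: [(20/7,5) (4,3) (15/2,2) (8,2) (8,5)]
5. Canonical ring: [(20/7,5) (4,3) (15/2,2) (8,2) (8,5)]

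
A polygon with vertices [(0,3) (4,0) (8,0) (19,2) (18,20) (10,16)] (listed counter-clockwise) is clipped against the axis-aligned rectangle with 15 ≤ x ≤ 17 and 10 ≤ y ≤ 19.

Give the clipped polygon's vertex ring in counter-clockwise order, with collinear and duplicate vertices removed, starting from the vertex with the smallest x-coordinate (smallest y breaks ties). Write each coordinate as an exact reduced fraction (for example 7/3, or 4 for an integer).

1. After x ≥ 15: [(15,14/11) (19,2) (18,20) (15,37/2)]
2. After x ≤ 17: [(15,14/11) (17,18/11) (17,39/2) (15,37/2)]
3. After y ≥ 10: [(15,10) (17,10) (17,39/2) (15,37/2)]
4. After y ≤ 19: [(15,10) (17,10) (17,19) (16,19) (15,37/2)]
5. Canonical ring: [(15,10) (17,10) (17,19) (16,19) (15,37/2)]

Clipped polygon: [(15,10) (17,10) (17,19) (16,19) (15,37/2)]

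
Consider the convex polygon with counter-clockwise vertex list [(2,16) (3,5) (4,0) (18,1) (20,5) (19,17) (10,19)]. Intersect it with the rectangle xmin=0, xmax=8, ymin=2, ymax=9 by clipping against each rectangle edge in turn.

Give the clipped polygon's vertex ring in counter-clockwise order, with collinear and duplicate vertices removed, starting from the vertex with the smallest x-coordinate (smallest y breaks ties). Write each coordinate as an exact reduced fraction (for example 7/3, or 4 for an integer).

Clipped polygon: [(29/11,9) (3,5) (18/5,2) (8,2) (8,9)]

1. After x ≥ 0: [(2,16) (3,5) (4,0) (18,1) (20,5) (19,17) (10,19)]
2. After x ≤ 8: [(8,73/4) (2,16) (3,5) (4,0) (8,2/7)]
3. After y ≥ 2: [(8,2) (8,73/4) (2,16) (3,5) (18/5,2)]
4. After y ≤ 9: [(8,2) (8,9) (29/11,9) (3,5) (18/5,2)]
5. Canonical ring: [(29/11,9) (3,5) (18/5,2) (8,2) (8,9)]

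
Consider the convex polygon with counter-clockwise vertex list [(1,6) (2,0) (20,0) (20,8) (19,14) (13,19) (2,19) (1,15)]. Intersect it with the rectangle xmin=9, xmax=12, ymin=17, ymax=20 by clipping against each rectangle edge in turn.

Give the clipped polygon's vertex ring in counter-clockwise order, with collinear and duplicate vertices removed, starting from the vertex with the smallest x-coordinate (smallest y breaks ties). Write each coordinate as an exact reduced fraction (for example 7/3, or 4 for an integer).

1. After x ≥ 9: [(9,0) (20,0) (20,8) (19,14) (13,19) (9,19)]
2. After x ≤ 12: [(9,0) (12,0) (12,19) (9,19)]
3. After y ≥ 17: [(9,17) (12,17) (12,19) (9,19)]
4. After y ≤ 20: [(9,17) (12,17) (12,19) (9,19)]
5. Canonical ring: [(9,17) (12,17) (12,19) (9,19)]

Clipped polygon: [(9,17) (12,17) (12,19) (9,19)]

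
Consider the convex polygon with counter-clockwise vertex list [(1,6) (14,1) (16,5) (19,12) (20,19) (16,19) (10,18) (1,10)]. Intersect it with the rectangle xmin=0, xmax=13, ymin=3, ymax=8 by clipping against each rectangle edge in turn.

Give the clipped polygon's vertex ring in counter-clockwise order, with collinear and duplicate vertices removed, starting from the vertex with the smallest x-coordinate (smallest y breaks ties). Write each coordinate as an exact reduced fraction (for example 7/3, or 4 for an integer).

Clipped polygon: [(1,6) (44/5,3) (13,3) (13,8) (1,8)]

1. After x ≥ 0: [(1,6) (14,1) (16,5) (19,12) (20,19) (16,19) (10,18) (1,10)]
2. After x ≤ 13: [(1,6) (13,18/13) (13,37/2) (10,18) (1,10)]
3. After y ≥ 3: [(1,6) (44/5,3) (13,3) (13,37/2) (10,18) (1,10)]
4. After y ≤ 8: [(1,8) (1,6) (44/5,3) (13,3) (13,8)]
5. Canonical ring: [(1,6) (44/5,3) (13,3) (13,8) (1,8)]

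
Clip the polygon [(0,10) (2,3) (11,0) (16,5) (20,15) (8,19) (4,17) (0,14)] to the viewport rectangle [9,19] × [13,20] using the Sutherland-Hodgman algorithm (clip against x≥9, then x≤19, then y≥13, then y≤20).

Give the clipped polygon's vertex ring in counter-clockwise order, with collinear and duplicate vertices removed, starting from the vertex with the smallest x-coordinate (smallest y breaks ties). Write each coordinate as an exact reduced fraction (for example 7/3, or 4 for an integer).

Clipped polygon: [(9,13) (19,13) (19,46/3) (9,56/3)]

1. After x ≥ 9: [(9,2/3) (11,0) (16,5) (20,15) (9,56/3)]
2. After x ≤ 19: [(9,2/3) (11,0) (16,5) (19,25/2) (19,46/3) (9,56/3)]
3. After y ≥ 13: [(9,13) (19,13) (19,46/3) (9,56/3)]
4. After y ≤ 20: [(9,13) (19,13) (19,46/3) (9,56/3)]
5. Canonical ring: [(9,13) (19,13) (19,46/3) (9,56/3)]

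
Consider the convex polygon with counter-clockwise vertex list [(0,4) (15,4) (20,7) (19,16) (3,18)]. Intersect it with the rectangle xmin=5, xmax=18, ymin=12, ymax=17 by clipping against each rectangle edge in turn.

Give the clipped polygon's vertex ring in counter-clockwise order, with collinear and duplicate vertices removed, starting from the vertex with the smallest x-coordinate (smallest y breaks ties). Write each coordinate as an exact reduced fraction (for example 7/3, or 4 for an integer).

Clipped polygon: [(5,12) (18,12) (18,129/8) (11,17) (5,17)]

1. After x ≥ 5: [(5,4) (15,4) (20,7) (19,16) (5,71/4)]
2. After x ≤ 18: [(5,4) (15,4) (18,29/5) (18,129/8) (5,71/4)]
3. After y ≥ 12: [(5,12) (18,12) (18,129/8) (5,71/4)]
4. After y ≤ 17: [(5,17) (5,12) (18,12) (18,129/8) (11,17)]
5. Canonical ring: [(5,12) (18,12) (18,129/8) (11,17) (5,17)]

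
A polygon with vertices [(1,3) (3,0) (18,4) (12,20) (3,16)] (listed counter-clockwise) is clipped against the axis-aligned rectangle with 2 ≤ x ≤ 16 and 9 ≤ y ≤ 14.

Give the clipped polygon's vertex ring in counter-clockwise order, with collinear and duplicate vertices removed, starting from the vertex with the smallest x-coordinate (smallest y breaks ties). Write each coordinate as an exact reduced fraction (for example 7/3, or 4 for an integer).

Clipped polygon: [(2,9) (16,9) (16,28/3) (57/4,14) (35/13,14) (2,19/2)]

1. After x ≥ 2: [(2,19/2) (2,3/2) (3,0) (18,4) (12,20) (3,16)]
2. After x ≤ 16: [(2,19/2) (2,3/2) (3,0) (16,52/15) (16,28/3) (12,20) (3,16)]
3. After y ≥ 9: [(2,19/2) (2,9) (16,9) (16,28/3) (12,20) (3,16)]
4. After y ≤ 14: [(35/13,14) (2,19/2) (2,9) (16,9) (16,28/3) (57/4,14)]
5. Canonical ring: [(2,9) (16,9) (16,28/3) (57/4,14) (35/13,14) (2,19/2)]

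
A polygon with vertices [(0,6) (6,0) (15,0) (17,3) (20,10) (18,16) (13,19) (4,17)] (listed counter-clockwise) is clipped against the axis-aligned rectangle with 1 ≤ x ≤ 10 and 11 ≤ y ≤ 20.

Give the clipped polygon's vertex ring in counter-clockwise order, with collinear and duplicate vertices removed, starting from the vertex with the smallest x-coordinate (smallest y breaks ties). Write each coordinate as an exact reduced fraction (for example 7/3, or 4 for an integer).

1. After x ≥ 1: [(1,35/4) (1,5) (6,0) (15,0) (17,3) (20,10) (18,16) (13,19) (4,17)]
2. After x ≤ 10: [(1,35/4) (1,5) (6,0) (10,0) (10,55/3) (4,17)]
3. After y ≥ 11: [(20/11,11) (10,11) (10,55/3) (4,17)]
4. After y ≤ 20: [(20/11,11) (10,11) (10,55/3) (4,17)]
5. Canonical ring: [(20/11,11) (10,11) (10,55/3) (4,17)]

Clipped polygon: [(20/11,11) (10,11) (10,55/3) (4,17)]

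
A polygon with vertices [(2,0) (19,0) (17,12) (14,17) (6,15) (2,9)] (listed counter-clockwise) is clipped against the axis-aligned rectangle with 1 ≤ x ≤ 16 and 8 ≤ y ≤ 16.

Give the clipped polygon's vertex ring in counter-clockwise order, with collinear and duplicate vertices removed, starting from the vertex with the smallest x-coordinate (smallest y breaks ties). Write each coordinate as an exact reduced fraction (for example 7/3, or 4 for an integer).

1. After x ≥ 1: [(2,0) (19,0) (17,12) (14,17) (6,15) (2,9)]
2. After x ≤ 16: [(2,0) (16,0) (16,41/3) (14,17) (6,15) (2,9)]
3. After y ≥ 8: [(2,8) (16,8) (16,41/3) (14,17) (6,15) (2,9)]
4. After y ≤ 16: [(2,8) (16,8) (16,41/3) (73/5,16) (10,16) (6,15) (2,9)]
5. Canonical ring: [(2,8) (16,8) (16,41/3) (73/5,16) (10,16) (6,15) (2,9)]

Clipped polygon: [(2,8) (16,8) (16,41/3) (73/5,16) (10,16) (6,15) (2,9)]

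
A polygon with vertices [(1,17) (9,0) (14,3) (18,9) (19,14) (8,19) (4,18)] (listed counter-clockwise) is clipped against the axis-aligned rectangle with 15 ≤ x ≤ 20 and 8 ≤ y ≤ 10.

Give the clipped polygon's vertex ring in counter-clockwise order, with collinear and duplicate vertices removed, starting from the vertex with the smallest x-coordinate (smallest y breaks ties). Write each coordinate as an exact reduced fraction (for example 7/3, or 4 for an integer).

1. After x ≥ 15: [(15,9/2) (18,9) (19,14) (15,174/11)]
2. After x ≤ 20: [(15,9/2) (18,9) (19,14) (15,174/11)]
3. After y ≥ 8: [(15,8) (52/3,8) (18,9) (19,14) (15,174/11)]
4. After y ≤ 10: [(15,10) (15,8) (52/3,8) (18,9) (91/5,10)]
5. Canonical ring: [(15,8) (52/3,8) (18,9) (91/5,10) (15,10)]

Clipped polygon: [(15,8) (52/3,8) (18,9) (91/5,10) (15,10)]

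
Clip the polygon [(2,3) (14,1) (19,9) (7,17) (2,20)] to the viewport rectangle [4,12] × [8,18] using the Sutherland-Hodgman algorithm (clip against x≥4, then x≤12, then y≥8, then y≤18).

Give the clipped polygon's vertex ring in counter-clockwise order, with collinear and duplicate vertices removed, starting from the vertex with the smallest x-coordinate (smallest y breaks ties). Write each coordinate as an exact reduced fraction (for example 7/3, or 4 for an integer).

1. After x ≥ 4: [(4,8/3) (14,1) (19,9) (7,17) (4,94/5)]
2. After x ≤ 12: [(4,8/3) (12,4/3) (12,41/3) (7,17) (4,94/5)]
3. After y ≥ 8: [(4,8) (12,8) (12,41/3) (7,17) (4,94/5)]
4. After y ≤ 18: [(4,18) (4,8) (12,8) (12,41/3) (7,17) (16/3,18)]
5. Canonical ring: [(4,8) (12,8) (12,41/3) (7,17) (16/3,18) (4,18)]

Clipped polygon: [(4,8) (12,8) (12,41/3) (7,17) (16/3,18) (4,18)]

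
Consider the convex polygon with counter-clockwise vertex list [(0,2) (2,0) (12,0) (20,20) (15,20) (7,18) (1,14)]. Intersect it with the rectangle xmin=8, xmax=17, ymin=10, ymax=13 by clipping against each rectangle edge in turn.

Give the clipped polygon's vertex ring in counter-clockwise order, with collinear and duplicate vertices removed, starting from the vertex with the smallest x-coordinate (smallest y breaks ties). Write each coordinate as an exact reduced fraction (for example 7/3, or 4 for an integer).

1. After x ≥ 8: [(8,0) (12,0) (20,20) (15,20) (8,73/4)]
2. After x ≤ 17: [(8,0) (12,0) (17,25/2) (17,20) (15,20) (8,73/4)]
3. After y ≥ 10: [(8,10) (16,10) (17,25/2) (17,20) (15,20) (8,73/4)]
4. After y ≤ 13: [(8,13) (8,10) (16,10) (17,25/2) (17,13)]
5. Canonical ring: [(8,10) (16,10) (17,25/2) (17,13) (8,13)]

Clipped polygon: [(8,10) (16,10) (17,25/2) (17,13) (8,13)]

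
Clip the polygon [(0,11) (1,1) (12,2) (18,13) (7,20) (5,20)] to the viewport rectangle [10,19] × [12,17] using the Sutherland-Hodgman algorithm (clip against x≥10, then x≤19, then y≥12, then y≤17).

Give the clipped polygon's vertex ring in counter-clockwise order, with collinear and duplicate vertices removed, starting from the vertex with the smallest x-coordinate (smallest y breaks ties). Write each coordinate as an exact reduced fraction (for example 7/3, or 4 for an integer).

Clipped polygon: [(10,12) (192/11,12) (18,13) (82/7,17) (10,17)]

1. After x ≥ 10: [(10,20/11) (12,2) (18,13) (10,199/11)]
2. After x ≤ 19: [(10,20/11) (12,2) (18,13) (10,199/11)]
3. After y ≥ 12: [(10,12) (192/11,12) (18,13) (10,199/11)]
4. After y ≤ 17: [(10,17) (10,12) (192/11,12) (18,13) (82/7,17)]
5. Canonical ring: [(10,12) (192/11,12) (18,13) (82/7,17) (10,17)]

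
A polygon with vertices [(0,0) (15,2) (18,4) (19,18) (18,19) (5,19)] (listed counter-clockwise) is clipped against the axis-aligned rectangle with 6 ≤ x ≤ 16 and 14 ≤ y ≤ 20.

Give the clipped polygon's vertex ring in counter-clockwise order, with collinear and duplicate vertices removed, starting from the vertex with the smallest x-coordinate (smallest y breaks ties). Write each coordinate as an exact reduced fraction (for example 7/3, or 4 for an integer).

1. After x ≥ 6: [(6,4/5) (15,2) (18,4) (19,18) (18,19) (6,19)]
2. After x ≤ 16: [(6,4/5) (15,2) (16,8/3) (16,19) (6,19)]
3. After y ≥ 14: [(6,14) (16,14) (16,19) (6,19)]
4. After y ≤ 20: [(6,14) (16,14) (16,19) (6,19)]
5. Canonical ring: [(6,14) (16,14) (16,19) (6,19)]

Clipped polygon: [(6,14) (16,14) (16,19) (6,19)]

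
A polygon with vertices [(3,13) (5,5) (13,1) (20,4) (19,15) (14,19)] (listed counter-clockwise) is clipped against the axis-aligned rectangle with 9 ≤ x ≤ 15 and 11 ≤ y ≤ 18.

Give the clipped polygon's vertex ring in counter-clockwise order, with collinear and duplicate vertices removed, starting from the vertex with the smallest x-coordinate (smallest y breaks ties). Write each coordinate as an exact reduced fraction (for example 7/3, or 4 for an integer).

Clipped polygon: [(9,11) (15,11) (15,18) (73/6,18) (9,179/11)]

1. After x ≥ 9: [(9,179/11) (9,3) (13,1) (20,4) (19,15) (14,19)]
2. After x ≤ 15: [(9,179/11) (9,3) (13,1) (15,13/7) (15,91/5) (14,19)]
3. After y ≥ 11: [(9,179/11) (9,11) (15,11) (15,91/5) (14,19)]
4. After y ≤ 18: [(73/6,18) (9,179/11) (9,11) (15,11) (15,18)]
5. Canonical ring: [(9,11) (15,11) (15,18) (73/6,18) (9,179/11)]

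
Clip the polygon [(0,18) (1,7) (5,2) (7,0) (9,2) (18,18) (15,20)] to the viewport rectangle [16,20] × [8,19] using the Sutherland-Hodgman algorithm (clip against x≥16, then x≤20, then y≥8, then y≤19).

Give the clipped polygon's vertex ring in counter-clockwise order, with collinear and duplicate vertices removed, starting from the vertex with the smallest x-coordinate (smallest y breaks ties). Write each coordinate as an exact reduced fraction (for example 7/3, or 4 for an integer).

1. After x ≥ 16: [(16,130/9) (18,18) (16,58/3)]
2. After x ≤ 20: [(16,130/9) (18,18) (16,58/3)]
3. After y ≥ 8: [(16,130/9) (18,18) (16,58/3)]
4. After y ≤ 19: [(16,19) (16,130/9) (18,18) (33/2,19)]
5. Canonical ring: [(16,130/9) (18,18) (33/2,19) (16,19)]

Clipped polygon: [(16,130/9) (18,18) (33/2,19) (16,19)]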